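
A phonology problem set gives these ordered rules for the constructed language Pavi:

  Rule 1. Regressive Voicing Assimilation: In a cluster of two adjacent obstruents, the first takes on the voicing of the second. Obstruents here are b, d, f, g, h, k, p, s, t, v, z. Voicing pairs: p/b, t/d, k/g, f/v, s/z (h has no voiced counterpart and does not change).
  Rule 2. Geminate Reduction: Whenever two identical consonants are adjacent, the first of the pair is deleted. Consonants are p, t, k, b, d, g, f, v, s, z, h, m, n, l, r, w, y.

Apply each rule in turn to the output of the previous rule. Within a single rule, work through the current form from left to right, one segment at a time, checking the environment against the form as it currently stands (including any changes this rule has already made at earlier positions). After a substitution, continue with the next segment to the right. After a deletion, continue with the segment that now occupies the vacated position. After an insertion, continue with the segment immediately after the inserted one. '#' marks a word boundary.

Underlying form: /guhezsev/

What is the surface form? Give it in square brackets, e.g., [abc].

Rule 1 Regressive Voicing Assimilation: [guhezsev] → [guhessev]
Rule 2 Geminate Reduction: [guhessev] → [guhesev]

[guhesev]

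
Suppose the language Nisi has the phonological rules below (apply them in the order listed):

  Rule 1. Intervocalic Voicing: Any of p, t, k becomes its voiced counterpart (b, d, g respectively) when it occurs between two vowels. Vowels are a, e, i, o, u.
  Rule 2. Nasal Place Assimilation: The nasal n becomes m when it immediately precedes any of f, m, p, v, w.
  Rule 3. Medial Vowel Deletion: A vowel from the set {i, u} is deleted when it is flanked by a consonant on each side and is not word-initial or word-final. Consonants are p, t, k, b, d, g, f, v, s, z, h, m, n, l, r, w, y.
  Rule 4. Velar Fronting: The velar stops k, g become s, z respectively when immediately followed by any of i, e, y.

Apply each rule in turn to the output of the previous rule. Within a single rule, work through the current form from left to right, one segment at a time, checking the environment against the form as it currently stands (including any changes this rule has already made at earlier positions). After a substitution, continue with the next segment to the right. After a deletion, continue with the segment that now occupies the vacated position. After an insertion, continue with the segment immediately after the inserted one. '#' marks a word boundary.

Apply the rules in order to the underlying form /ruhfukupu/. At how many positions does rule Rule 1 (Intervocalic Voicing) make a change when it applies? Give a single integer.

Rule 1 Intervocalic Voicing: [ruhfukupu] → [ruhfugubu]
Rule 2 Nasal Place Assimilation: no change — [ruhfugubu]
Rule 3 Medial Vowel Deletion: [ruhfugubu] → [rhfgbu]
Rule 4 Velar Fronting: no change — [rhfgbu]
Rule Rule 1 changed 2 position(s).

2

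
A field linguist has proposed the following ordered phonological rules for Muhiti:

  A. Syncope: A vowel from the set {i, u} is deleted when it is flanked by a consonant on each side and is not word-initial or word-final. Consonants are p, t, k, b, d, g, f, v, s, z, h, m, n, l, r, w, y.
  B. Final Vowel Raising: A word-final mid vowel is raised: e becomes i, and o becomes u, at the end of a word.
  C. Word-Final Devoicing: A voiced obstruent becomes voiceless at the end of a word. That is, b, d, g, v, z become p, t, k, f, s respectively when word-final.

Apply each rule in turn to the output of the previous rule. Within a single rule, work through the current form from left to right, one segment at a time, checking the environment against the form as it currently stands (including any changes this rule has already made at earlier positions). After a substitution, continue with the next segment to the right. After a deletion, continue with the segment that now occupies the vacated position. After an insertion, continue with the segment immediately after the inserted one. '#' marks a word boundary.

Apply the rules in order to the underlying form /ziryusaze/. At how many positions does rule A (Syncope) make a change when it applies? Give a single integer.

A Syncope: [ziryusaze] → [zrysaze]
B Final Vowel Raising: [zrysaze] → [zrysazi]
C Word-Final Devoicing: no change — [zrysazi]
Rule A changed 2 position(s).

2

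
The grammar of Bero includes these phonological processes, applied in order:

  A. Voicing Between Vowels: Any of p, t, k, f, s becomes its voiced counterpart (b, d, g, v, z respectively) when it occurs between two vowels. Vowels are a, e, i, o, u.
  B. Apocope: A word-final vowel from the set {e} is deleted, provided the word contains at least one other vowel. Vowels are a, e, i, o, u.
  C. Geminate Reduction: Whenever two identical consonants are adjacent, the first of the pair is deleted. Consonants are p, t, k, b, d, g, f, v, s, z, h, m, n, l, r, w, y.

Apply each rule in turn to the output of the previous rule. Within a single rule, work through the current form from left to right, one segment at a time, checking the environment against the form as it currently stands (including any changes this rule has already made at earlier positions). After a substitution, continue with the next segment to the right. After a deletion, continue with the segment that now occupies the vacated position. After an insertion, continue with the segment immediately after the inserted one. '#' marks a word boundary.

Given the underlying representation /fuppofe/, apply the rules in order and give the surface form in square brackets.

A Voicing Between Vowels: [fuppofe] → [fuppove]
B Apocope: [fuppove] → [fuppov]
C Geminate Reduction: [fuppov] → [fupov]

[fupov]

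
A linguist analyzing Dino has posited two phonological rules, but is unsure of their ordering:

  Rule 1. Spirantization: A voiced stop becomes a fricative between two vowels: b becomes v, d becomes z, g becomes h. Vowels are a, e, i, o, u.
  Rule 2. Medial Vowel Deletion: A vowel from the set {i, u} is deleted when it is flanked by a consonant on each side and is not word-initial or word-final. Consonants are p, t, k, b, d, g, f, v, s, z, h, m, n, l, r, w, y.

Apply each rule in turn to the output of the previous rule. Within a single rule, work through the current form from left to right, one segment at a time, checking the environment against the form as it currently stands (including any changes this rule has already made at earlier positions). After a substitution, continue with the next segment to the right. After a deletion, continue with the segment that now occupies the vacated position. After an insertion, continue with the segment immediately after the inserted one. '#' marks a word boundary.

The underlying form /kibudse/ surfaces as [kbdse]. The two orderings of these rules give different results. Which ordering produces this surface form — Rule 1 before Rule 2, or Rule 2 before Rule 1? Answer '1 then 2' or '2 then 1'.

2 then 1

Order 1 then 2:
  1 Spirantization: [kibudse] → [kivudse]
  2 Medial Vowel Deletion: [kivudse] → [kvdse]
  result: [kvdse]
Order 2 then 1:
  2 Medial Vowel Deletion: [kibudse] → [kbdse]
  1 Spirantization: no change — [kbdse]
  result: [kbdse]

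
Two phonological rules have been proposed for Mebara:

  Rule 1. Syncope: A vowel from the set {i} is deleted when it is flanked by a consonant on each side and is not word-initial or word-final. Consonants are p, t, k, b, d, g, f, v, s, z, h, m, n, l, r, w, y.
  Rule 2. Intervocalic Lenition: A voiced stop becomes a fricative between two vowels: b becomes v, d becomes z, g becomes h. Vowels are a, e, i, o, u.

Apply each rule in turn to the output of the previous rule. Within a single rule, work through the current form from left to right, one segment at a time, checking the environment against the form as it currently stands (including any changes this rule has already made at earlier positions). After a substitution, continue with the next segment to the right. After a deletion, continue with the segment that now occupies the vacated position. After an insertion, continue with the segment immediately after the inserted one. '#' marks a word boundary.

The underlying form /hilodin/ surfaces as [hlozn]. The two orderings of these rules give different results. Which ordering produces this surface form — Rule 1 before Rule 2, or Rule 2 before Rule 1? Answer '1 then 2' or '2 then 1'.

2 then 1

Order 1 then 2:
  1 Syncope: [hilodin] → [hlodn]
  2 Intervocalic Lenition: no change — [hlodn]
  result: [hlodn]
Order 2 then 1:
  2 Intervocalic Lenition: [hilodin] → [hilozin]
  1 Syncope: [hilozin] → [hlozn]
  result: [hlozn]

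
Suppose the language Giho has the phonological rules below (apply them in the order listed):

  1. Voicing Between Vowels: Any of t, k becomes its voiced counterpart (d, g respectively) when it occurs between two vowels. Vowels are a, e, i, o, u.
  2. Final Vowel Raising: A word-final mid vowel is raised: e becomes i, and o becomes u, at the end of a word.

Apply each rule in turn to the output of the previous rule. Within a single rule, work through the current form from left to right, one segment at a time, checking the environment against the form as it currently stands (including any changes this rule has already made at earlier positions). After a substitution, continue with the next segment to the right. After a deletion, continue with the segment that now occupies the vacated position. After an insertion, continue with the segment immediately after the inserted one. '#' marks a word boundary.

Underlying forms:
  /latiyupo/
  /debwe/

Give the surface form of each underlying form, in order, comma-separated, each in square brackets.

/latiyupo/:
  1 Voicing Between Vowels: [latiyupo] → [ladiyupo]
  2 Final Vowel Raising: [ladiyupo] → [ladiyupu]
/debwe/:
  1 Voicing Between Vowels: no change — [debwe]
  2 Final Vowel Raising: [debwe] → [debwi]

[ladiyupu], [debwi]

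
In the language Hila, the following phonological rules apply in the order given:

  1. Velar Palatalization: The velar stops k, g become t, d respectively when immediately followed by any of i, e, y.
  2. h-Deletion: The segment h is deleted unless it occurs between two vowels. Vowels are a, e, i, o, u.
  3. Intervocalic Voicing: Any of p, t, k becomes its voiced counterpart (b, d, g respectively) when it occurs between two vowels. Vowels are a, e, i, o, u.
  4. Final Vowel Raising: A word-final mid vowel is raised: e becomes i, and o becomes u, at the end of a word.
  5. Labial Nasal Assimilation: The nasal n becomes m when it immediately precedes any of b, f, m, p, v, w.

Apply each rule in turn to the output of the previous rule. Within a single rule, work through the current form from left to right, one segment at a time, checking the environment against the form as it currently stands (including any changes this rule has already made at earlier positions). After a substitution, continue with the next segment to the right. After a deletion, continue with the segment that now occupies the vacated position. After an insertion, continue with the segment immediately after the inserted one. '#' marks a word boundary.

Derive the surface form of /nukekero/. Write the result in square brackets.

1 Velar Palatalization: [nukekero] → [nutetero]
2 h-Deletion: no change — [nutetero]
3 Intervocalic Voicing: [nutetero] → [nudedero]
4 Final Vowel Raising: [nudedero] → [nudederu]
5 Labial Nasal Assimilation: no change — [nudederu]

[nudederu]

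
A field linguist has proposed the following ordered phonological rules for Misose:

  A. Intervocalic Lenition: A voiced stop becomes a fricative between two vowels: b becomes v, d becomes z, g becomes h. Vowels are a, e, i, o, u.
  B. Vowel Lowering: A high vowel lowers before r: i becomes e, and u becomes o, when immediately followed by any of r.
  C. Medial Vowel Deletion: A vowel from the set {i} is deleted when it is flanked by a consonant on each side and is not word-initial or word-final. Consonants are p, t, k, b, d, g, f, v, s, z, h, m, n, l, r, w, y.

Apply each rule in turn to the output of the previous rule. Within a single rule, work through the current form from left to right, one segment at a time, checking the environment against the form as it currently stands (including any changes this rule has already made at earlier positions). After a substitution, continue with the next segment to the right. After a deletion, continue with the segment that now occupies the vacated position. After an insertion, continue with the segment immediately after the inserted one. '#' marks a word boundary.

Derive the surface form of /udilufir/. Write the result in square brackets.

[uzlufer]

A Intervocalic Lenition: [udilufir] → [uzilufir]
B Vowel Lowering: [uzilufir] → [uzilufer]
C Medial Vowel Deletion: [uzilufer] → [uzlufer]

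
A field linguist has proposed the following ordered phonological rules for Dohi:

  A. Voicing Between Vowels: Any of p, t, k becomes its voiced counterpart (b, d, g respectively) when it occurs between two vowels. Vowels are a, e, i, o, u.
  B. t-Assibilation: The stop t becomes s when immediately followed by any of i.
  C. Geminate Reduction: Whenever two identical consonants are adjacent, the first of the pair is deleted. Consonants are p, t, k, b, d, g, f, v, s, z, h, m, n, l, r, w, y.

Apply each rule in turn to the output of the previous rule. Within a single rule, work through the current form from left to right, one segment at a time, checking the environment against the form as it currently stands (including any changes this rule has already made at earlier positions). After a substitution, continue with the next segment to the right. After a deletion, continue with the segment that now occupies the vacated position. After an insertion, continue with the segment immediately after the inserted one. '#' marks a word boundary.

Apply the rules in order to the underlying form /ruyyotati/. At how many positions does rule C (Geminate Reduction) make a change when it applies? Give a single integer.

1

A Voicing Between Vowels: [ruyyotati] → [ruyyodadi]
B t-Assibilation: no change — [ruyyodadi]
C Geminate Reduction: [ruyyodadi] → [ruyodadi]
Rule C changed 1 position(s).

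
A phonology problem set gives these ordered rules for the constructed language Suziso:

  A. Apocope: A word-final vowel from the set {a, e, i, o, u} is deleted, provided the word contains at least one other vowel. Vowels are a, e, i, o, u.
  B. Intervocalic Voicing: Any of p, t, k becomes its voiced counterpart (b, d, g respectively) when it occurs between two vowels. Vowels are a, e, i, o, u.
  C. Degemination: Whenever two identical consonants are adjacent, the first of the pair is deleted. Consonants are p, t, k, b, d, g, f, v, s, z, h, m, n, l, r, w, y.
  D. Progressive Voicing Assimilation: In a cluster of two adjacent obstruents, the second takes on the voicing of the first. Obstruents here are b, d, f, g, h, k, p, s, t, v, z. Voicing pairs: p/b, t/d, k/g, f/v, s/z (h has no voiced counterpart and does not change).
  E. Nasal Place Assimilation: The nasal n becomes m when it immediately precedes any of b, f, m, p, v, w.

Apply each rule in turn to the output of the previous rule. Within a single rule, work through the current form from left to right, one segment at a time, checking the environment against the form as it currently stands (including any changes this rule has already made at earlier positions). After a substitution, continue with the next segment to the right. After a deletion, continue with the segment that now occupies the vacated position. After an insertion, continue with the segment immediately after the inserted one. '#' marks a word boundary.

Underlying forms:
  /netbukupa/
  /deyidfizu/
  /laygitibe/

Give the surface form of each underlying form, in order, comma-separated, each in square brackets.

[netpugup], [deyidviz], [laygidib]

/netbukupa/:
  A Apocope: [netbukupa] → [netbukup]
  B Intervocalic Voicing: [netbukup] → [netbugup]
  C Degemination: no change — [netbugup]
  D Progressive Voicing Assimilation: [netbugup] → [netpugup]
  E Nasal Place Assimilation: no change — [netpugup]
/deyidfizu/:
  A Apocope: [deyidfizu] → [deyidfiz]
  B Intervocalic Voicing: no change — [deyidfiz]
  C Degemination: no change — [deyidfiz]
  D Progressive Voicing Assimilation: [deyidfiz] → [deyidviz]
  E Nasal Place Assimilation: no change — [deyidviz]
/laygitibe/:
  A Apocope: [laygitibe] → [laygitib]
  B Intervocalic Voicing: [laygitib] → [laygidib]
  C Degemination: no change — [laygidib]
  D Progressive Voicing Assimilation: no change — [laygidib]
  E Nasal Place Assimilation: no change — [laygidib]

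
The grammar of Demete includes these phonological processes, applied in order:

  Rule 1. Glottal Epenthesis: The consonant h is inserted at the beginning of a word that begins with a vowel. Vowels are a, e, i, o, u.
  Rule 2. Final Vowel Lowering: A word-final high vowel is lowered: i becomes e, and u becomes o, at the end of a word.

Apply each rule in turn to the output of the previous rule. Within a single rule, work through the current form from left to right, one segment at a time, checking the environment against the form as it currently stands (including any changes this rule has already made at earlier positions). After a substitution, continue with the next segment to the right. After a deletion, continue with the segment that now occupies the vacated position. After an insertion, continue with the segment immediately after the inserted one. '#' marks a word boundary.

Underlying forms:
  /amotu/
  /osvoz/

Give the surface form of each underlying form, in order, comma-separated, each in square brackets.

/amotu/:
  Rule 1 Glottal Epenthesis: [amotu] → [hamotu]
  Rule 2 Final Vowel Lowering: [hamotu] → [hamoto]
/osvoz/:
  Rule 1 Glottal Epenthesis: [osvoz] → [hosvoz]
  Rule 2 Final Vowel Lowering: no change — [hosvoz]

[hamoto], [hosvoz]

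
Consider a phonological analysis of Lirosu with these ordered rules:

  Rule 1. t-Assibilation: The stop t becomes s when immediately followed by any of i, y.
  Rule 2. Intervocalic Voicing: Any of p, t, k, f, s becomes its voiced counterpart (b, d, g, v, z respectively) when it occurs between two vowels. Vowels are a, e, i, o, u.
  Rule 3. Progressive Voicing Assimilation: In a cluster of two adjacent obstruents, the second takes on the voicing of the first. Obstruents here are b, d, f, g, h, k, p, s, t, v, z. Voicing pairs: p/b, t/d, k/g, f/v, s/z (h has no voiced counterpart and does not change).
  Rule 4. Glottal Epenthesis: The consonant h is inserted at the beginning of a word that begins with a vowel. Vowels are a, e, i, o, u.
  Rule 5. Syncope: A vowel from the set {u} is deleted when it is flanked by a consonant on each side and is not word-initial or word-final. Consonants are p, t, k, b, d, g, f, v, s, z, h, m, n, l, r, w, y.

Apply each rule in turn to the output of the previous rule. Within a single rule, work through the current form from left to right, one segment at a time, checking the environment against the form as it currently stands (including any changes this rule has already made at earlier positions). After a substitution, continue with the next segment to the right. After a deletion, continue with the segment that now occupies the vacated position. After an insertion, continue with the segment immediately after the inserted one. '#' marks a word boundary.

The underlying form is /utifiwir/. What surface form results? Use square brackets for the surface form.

[hziviwir]

Rule 1 t-Assibilation: [utifiwir] → [usifiwir]
Rule 2 Intervocalic Voicing: [usifiwir] → [uziviwir]
Rule 3 Progressive Voicing Assimilation: no change — [uziviwir]
Rule 4 Glottal Epenthesis: [uziviwir] → [huziviwir]
Rule 5 Syncope: [huziviwir] → [hziviwir]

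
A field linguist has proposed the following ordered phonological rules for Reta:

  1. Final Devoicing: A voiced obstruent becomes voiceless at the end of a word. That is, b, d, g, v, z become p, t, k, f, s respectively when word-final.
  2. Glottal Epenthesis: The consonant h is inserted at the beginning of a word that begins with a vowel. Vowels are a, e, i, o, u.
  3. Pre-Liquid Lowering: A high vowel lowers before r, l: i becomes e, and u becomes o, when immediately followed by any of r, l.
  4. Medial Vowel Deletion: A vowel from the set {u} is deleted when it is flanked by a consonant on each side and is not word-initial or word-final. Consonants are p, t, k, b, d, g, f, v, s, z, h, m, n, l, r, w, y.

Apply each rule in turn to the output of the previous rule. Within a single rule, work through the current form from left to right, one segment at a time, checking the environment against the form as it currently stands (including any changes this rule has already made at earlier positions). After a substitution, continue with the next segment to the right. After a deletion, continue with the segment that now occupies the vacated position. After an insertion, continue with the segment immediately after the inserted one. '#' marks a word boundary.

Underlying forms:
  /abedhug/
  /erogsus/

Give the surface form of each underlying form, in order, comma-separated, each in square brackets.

/abedhug/:
  1 Final Devoicing: [abedhug] → [abedhuk]
  2 Glottal Epenthesis: [abedhuk] → [habedhuk]
  3 Pre-Liquid Lowering: no change — [habedhuk]
  4 Medial Vowel Deletion: [habedhuk] → [habedhk]
/erogsus/:
  1 Final Devoicing: no change — [erogsus]
  2 Glottal Epenthesis: [erogsus] → [herogsus]
  3 Pre-Liquid Lowering: no change — [herogsus]
  4 Medial Vowel Deletion: [herogsus] → [herogss]

[habedhk], [herogss]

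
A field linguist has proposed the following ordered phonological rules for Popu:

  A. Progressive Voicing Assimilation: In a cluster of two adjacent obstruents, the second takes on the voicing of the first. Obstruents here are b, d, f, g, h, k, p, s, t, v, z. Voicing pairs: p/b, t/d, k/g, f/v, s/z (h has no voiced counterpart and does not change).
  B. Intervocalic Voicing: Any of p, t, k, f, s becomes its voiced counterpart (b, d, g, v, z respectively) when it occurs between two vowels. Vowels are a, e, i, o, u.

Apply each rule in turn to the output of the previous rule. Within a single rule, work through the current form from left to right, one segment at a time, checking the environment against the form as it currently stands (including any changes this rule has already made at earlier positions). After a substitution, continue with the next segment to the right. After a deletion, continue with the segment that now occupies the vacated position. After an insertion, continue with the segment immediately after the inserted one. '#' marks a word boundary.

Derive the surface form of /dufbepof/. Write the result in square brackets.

[dufpebof]

A Progressive Voicing Assimilation: [dufbepof] → [dufpepof]
B Intervocalic Voicing: [dufpepof] → [dufpebof]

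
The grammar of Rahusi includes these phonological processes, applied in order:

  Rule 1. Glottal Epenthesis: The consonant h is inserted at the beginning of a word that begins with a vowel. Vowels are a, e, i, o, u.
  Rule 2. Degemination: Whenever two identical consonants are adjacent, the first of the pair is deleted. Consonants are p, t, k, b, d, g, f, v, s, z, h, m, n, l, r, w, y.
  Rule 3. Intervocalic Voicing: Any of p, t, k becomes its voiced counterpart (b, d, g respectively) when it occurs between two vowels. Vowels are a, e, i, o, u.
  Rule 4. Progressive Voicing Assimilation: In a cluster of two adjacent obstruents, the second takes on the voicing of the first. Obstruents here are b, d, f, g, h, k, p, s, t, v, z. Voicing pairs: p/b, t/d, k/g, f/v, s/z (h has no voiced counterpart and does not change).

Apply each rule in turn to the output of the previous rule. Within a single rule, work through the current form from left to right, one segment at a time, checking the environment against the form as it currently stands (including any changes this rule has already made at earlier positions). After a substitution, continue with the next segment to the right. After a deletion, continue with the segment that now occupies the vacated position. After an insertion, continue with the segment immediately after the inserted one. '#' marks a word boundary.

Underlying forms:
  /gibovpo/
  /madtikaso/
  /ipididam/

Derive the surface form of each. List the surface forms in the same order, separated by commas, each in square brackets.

[gibovbo], [maddigaso], [hibididam]

/gibovpo/:
  Rule 1 Glottal Epenthesis: no change — [gibovpo]
  Rule 2 Degemination: no change — [gibovpo]
  Rule 3 Intervocalic Voicing: no change — [gibovpo]
  Rule 4 Progressive Voicing Assimilation: [gibovpo] → [gibovbo]
/madtikaso/:
  Rule 1 Glottal Epenthesis: no change — [madtikaso]
  Rule 2 Degemination: no change — [madtikaso]
  Rule 3 Intervocalic Voicing: [madtikaso] → [madtigaso]
  Rule 4 Progressive Voicing Assimilation: [madtigaso] → [maddigaso]
/ipididam/:
  Rule 1 Glottal Epenthesis: [ipididam] → [hipididam]
  Rule 2 Degemination: no change — [hipididam]
  Rule 3 Intervocalic Voicing: [hipididam] → [hibididam]
  Rule 4 Progressive Voicing Assimilation: no change — [hibididam]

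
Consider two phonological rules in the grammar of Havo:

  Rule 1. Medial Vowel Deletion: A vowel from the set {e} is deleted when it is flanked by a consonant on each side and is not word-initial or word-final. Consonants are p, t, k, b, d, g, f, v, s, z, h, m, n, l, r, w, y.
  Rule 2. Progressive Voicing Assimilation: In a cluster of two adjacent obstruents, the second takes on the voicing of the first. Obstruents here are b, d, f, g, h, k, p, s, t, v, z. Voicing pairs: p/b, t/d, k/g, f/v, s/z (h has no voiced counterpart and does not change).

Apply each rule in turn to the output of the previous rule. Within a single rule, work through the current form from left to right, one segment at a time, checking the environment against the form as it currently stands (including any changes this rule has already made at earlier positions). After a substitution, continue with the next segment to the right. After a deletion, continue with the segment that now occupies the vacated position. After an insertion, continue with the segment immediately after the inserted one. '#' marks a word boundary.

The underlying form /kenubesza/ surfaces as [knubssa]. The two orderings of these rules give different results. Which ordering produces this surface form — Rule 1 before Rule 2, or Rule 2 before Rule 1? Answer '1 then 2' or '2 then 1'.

Order 1 then 2:
  1 Medial Vowel Deletion: [kenubesza] → [knubsza]
  2 Progressive Voicing Assimilation: [knubsza] → [knubzza]
  result: [knubzza]
Order 2 then 1:
  2 Progressive Voicing Assimilation: [kenubesza] → [kenubessa]
  1 Medial Vowel Deletion: [kenubessa] → [knubssa]
  result: [knubssa]

2 then 1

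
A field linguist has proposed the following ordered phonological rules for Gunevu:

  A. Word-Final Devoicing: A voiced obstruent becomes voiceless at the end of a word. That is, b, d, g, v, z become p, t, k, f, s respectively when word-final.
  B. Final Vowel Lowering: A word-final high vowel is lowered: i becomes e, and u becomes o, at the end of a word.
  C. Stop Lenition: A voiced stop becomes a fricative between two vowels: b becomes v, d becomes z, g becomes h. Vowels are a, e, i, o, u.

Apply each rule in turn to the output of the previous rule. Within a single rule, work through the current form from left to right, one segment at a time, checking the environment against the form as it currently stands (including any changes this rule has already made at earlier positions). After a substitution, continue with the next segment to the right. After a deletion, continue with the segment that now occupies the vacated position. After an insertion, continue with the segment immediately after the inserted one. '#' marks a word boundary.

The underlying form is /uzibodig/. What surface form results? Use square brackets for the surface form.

[uzivozik]

A Word-Final Devoicing: [uzibodig] → [uzibodik]
B Final Vowel Lowering: no change — [uzibodik]
C Stop Lenition: [uzibodik] → [uzivozik]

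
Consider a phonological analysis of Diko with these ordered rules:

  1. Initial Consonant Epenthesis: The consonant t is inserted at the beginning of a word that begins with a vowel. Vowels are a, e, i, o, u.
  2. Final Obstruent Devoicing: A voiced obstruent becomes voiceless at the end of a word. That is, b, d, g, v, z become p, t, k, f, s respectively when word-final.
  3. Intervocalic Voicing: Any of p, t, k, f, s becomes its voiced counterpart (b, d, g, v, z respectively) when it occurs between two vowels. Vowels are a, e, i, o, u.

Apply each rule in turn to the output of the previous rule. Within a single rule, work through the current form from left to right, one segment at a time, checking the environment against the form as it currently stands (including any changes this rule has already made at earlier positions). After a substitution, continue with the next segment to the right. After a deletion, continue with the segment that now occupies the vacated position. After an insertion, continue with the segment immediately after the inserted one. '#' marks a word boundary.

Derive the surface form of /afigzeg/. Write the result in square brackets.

1 Initial Consonant Epenthesis: [afigzeg] → [tafigzeg]
2 Final Obstruent Devoicing: [tafigzeg] → [tafigzek]
3 Intervocalic Voicing: [tafigzek] → [tavigzek]

[tavigzek]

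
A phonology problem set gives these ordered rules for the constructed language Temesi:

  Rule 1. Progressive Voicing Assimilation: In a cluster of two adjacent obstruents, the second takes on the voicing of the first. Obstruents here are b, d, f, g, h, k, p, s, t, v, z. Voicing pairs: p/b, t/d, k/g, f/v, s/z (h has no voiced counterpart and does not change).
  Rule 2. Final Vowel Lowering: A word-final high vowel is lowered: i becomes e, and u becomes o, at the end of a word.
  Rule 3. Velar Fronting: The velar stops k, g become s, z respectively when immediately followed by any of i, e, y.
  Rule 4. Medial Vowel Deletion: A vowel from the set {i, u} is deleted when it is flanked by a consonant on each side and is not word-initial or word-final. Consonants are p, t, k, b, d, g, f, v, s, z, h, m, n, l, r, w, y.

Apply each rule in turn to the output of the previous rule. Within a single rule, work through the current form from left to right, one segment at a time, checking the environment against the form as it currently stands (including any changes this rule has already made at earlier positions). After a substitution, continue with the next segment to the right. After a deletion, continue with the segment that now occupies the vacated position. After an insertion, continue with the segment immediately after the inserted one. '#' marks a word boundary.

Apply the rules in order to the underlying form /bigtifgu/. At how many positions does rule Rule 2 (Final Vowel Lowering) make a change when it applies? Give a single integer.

1

Rule 1 Progressive Voicing Assimilation: [bigtifgu] → [bigdifku]
Rule 2 Final Vowel Lowering: [bigdifku] → [bigdifko]
Rule 3 Velar Fronting: no change — [bigdifko]
Rule 4 Medial Vowel Deletion: [bigdifko] → [bgdfko]
Rule Rule 2 changed 1 position(s).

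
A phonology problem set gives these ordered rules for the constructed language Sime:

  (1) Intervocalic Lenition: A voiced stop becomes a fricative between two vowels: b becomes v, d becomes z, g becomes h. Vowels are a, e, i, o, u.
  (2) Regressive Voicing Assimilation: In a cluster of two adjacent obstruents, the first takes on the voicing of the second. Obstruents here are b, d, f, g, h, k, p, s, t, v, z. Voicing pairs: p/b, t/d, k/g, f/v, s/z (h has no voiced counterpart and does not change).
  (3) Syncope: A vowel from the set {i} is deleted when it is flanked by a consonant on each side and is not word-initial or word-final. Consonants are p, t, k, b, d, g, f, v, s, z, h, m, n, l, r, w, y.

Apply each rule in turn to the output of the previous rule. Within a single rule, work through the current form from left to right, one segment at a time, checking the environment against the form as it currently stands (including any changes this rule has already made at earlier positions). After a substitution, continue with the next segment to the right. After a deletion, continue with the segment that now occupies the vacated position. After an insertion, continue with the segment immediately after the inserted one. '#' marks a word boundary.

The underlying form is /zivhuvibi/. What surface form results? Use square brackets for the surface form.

[zfhuvvi]

(1) Intervocalic Lenition: [zivhuvibi] → [zivhuvivi]
(2) Regressive Voicing Assimilation: [zivhuvivi] → [zifhuvivi]
(3) Syncope: [zifhuvivi] → [zfhuvvi]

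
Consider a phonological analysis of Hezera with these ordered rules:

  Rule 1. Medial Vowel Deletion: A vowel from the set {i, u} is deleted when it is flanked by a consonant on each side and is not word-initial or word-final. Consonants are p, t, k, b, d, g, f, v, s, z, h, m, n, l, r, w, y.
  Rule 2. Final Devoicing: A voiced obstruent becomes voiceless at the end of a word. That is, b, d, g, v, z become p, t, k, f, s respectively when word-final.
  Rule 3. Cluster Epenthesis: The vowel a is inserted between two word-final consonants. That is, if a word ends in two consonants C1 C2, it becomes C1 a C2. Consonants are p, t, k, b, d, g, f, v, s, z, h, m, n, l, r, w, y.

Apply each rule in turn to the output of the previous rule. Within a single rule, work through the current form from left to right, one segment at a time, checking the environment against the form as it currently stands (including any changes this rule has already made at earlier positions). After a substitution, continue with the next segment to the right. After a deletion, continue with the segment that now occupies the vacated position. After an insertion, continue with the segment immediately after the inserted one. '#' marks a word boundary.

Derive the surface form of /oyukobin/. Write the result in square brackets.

[oykoban]

Rule 1 Medial Vowel Deletion: [oyukobin] → [oykobn]
Rule 2 Final Devoicing: no change — [oykobn]
Rule 3 Cluster Epenthesis: [oykobn] → [oykoban]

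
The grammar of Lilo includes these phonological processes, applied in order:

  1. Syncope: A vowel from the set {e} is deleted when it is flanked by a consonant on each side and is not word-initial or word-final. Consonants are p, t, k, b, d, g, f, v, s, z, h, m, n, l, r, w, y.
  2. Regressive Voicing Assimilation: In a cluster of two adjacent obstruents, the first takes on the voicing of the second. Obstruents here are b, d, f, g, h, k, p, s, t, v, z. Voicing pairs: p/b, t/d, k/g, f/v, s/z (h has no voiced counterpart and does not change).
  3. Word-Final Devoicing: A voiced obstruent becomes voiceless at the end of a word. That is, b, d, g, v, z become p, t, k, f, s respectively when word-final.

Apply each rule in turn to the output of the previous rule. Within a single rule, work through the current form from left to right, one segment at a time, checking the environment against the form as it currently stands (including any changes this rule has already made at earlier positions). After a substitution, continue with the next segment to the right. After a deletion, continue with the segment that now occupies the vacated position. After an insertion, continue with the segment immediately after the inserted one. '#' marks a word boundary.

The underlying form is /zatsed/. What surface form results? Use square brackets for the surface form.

1 Syncope: [zatsed] → [zatsd]
2 Regressive Voicing Assimilation: [zatsd] → [zatzd]
3 Word-Final Devoicing: [zatzd] → [zatzt]

[zatzt]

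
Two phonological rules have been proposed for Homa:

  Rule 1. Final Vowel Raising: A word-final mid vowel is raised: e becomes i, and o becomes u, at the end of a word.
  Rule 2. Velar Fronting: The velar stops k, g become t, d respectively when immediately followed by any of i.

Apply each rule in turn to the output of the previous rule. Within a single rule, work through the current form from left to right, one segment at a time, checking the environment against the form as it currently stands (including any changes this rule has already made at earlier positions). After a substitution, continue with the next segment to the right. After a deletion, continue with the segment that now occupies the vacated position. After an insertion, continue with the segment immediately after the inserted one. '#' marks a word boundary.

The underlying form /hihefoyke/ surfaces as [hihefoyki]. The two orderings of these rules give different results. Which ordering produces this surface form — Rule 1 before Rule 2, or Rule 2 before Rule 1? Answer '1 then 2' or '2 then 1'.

2 then 1

Order 1 then 2:
  1 Final Vowel Raising: [hihefoyke] → [hihefoyki]
  2 Velar Fronting: [hihefoyki] → [hihefoyti]
  result: [hihefoyti]
Order 2 then 1:
  2 Velar Fronting: no change — [hihefoyke]
  1 Final Vowel Raising: [hihefoyke] → [hihefoyki]
  result: [hihefoyki]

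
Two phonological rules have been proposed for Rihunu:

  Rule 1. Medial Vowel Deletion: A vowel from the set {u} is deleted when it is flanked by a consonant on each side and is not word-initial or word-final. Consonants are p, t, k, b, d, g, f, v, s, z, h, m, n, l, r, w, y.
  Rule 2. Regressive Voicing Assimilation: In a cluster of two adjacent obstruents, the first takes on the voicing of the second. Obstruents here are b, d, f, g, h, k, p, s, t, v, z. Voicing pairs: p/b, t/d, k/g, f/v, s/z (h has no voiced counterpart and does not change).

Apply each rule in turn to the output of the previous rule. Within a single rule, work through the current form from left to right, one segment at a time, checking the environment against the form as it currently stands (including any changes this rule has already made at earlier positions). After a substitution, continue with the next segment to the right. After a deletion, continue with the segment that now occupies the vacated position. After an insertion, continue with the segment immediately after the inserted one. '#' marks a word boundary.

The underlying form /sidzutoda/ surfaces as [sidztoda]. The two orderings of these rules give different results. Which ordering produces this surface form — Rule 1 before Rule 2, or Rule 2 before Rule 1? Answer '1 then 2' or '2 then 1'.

2 then 1

Order 1 then 2:
  1 Medial Vowel Deletion: [sidzutoda] → [sidztoda]
  2 Regressive Voicing Assimilation: [sidztoda] → [sidstoda]
  result: [sidstoda]
Order 2 then 1:
  2 Regressive Voicing Assimilation: no change — [sidzutoda]
  1 Medial Vowel Deletion: [sidzutoda] → [sidztoda]
  result: [sidztoda]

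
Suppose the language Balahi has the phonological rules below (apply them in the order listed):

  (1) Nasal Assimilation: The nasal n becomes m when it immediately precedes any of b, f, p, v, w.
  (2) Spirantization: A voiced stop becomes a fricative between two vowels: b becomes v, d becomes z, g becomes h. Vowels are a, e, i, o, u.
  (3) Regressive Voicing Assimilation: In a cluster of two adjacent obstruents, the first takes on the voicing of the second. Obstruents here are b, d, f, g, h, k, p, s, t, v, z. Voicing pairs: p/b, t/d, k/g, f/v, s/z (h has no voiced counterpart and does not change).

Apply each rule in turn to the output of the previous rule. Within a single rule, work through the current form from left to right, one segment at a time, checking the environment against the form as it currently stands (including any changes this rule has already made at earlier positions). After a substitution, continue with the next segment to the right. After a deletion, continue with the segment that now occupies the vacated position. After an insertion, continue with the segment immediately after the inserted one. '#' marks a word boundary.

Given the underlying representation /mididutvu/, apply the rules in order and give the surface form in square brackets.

(1) Nasal Assimilation: no change — [mididutvu]
(2) Spirantization: [mididutvu] → [mizizutvu]
(3) Regressive Voicing Assimilation: [mizizutvu] → [mizizudvu]

[mizizudvu]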